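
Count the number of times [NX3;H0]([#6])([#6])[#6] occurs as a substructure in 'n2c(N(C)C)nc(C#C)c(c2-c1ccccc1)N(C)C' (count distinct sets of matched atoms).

2

[NX3;H0]([#6])([#6])[#6] is the SMARTS for a tertiary amine: a trivalent nitrogen with no H, bonded to three carbons.
The molecule carries 2 separate instances of a dimethylamino group (-N(CH3)2) meeting every constraint; each maps to a distinct set of atoms, giving 2 matches.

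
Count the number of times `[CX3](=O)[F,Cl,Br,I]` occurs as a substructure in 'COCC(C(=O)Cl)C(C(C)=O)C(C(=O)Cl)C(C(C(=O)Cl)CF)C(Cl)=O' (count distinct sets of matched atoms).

4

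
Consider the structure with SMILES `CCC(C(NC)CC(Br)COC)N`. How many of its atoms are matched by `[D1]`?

5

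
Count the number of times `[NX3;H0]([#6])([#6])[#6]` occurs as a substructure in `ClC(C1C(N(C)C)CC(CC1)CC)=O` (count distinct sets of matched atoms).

[NX3;H0]([#6])([#6])[#6] is the SMARTS for a tertiary amine: a trivalent nitrogen with no H, bonded to three carbons.
Exactly one fragment in the molecule meets all constraints, giving 1 match.

1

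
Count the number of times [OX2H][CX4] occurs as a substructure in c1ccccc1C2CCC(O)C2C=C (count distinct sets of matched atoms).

[OX2H][CX4] is the SMARTS for an aliphatic alcohol: a hydroxyl oxygen bound to an sp3 (X4) carbon.
Exactly one fragment in the molecule meets all constraints, giving 1 match.

1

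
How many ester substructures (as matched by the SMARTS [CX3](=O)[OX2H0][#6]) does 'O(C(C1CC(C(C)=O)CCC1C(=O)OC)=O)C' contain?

[CX3](=O)[OX2H0][#6] is the SMARTS for an ester: a carbonyl carbon bonded to an oxygen that is itself bonded to carbon (no H on that O).
The molecule carries 2 separate instances of a methyl-ester group (-C(=O)OCH3) meeting every constraint; each maps to a distinct set of atoms, giving 2 matches.

2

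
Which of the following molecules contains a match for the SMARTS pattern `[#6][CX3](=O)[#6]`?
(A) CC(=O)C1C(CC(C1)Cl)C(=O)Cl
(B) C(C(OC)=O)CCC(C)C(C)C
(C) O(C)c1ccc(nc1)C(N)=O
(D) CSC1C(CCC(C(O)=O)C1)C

A

[#6][CX3](=O)[#6] describes a carbonyl carbon (no H) flanked by two carbons (a ketone).
(A) contains an acetyl/ketone group (-C(=O)CH3), which satisfies every atom and bond constraint.
(B) has a methyl-ester group (-C(=O)OCH3) but one neighbour of the carbonyl carbon is O, not C.
(C) has a primary amide (-C(=O)NH2) but one neighbour of the carbonyl carbon is N, not C.
(D) has a carboxylic acid group (-C(=O)OH) but one neighbour of the carbonyl carbon is O, not C.
So the answer is (A).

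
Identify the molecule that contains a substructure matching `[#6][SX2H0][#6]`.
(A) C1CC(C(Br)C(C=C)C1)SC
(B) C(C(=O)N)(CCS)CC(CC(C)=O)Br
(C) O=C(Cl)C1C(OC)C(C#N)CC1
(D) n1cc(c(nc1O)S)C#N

A

[#6][SX2H0][#6] describes an aliphatic sulfur bridging two carbons with no H on the sulfur (a thioether).
(A) contains a methylthio ether (-SCH3), which satisfies every atom and bond constraint.
(B) has a thiol (-SH) but the sulfur has H1, not H0 bridging two carbons.
(C) has a methoxy ether (-OCH3) but the bridging atom is O, not S.
(D) has a thiol (-SH) but the sulfur has H1, not H0 bridging two carbons.
So the answer is (A).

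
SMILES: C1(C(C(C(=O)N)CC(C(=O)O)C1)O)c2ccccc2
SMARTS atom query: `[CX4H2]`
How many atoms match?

2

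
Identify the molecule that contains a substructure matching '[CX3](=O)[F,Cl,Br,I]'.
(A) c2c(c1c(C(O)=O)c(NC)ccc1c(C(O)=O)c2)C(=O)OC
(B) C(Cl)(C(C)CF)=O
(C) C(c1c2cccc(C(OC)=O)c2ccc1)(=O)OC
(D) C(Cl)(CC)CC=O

B

[CX3](=O)[F,Cl,Br,I] describes a carbonyl carbon bonded to a halogen (an acyl halide).
(A) has a methyl-ester group (-C(=O)OCH3) but the carbonyl is bonded to -O-C, not to a halogen.
(B) contains an acyl chloride (-C(=O)Cl), which satisfies every atom and bond constraint.
(C) has a methyl-ester group (-C(=O)OCH3) but the carbonyl is bonded to -O-C, not to a halogen.
(D) has a chloro substituent but the Cl is not on a carbonyl carbon.
So the answer is (B).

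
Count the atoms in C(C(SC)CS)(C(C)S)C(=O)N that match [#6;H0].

The query [#6;H0] means: any carbon with no attached hydrogen.
Check the 12 heavy atoms by environment: 2× C (H3) → no; 3× C (H1) → no; 1× C (H2) → no; 1× C (H0) → match; 1× O (H0) → no; 1× N (H2) → no; 2× S (H1) → no; 1× S (H0) → no.
That gives 1 matching atom.

1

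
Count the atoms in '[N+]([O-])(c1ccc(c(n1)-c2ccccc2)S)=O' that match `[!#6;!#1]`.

The query [!#6;!#1] means: not carbon and not hydrogen — any heteroatom.
Check the 16 heavy atoms by environment: 1× n (aromatic) → match; 11× c (aromatic) → no; 1× N (charge +1) → match; 1× O (charge -1) → match; 1× O → match; 1× S → match.
Summing the matching environments: 1 + 1 + 1 + 1 + 1 = 5 matching atoms.

5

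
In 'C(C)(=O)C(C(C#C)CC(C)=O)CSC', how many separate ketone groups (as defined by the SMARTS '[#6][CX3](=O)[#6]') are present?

[#6][CX3](=O)[#6] is the SMARTS for a ketone: a carbonyl carbon (no H) flanked by two carbons.
The molecule carries 2 separate instances of an acetyl/ketone group (-C(=O)CH3) meeting every constraint; each maps to a distinct set of atoms, giving 2 matches.

2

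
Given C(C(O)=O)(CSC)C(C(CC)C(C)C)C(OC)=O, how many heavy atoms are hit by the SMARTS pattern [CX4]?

11

Check the 18 heavy atoms by environment: 11× C (X4) → match; 1× S (X2) → no; 2× C (X3) → no; 2× O (X1) → no; 2× O (X2) → no.
That gives 11 matching atoms.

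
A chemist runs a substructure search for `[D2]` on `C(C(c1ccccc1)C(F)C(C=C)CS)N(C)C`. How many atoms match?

The query [D2] means: atom with exactly two heavy-atom neighbours.
Check the 18 heavy atoms by environment: 3× C (D2) → match; 3× C (D3) → no; 1× S (D1) → no; 1× c (aromatic, D3) → no; 5× c (aromatic, D2) → match; 3× C (D1) → no; 1× N (D3) → no; 1× F (D1) → no.
Summing the matching environments: 3 + 5 = 8 matching atoms.

8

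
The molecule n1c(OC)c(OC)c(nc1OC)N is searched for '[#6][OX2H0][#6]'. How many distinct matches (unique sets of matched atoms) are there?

3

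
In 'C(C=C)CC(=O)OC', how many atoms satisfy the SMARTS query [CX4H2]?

2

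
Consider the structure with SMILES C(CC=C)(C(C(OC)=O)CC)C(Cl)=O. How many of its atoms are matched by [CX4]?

The query [CX4] means: C with X4: aliphatic carbon with exactly 4 total connections (bonds + H).
Check the 14 heavy atoms by environment: 6× C (X4) → match; 4× C (X3) → no; 2× O (X1) → no; 1× O (X2) → no; 1× Cl (X1) → no.
That gives 6 matching atoms.

6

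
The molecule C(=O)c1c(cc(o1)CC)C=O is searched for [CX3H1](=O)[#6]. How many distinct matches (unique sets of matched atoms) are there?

2

[CX3H1](=O)[#6] is the SMARTS for an aldehyde: an sp2 carbon with one H, double-bonded to O and single-bonded to carbon.
The molecule carries 2 separate instances of an aldehyde (-CHO) meeting every constraint; each maps to a distinct set of atoms, giving 2 matches.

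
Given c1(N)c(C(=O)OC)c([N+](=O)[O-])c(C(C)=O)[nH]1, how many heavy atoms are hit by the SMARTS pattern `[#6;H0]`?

6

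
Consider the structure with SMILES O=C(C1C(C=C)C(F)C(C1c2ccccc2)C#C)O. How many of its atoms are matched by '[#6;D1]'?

Check the 19 heavy atoms by environment: 6× C (D3) → no; 1× c (aromatic, D3) → no; 5× c (aromatic, D2) → no; 1× F (D1) → no; 2× C (D2) → no; 2× C (D1) → match; 2× O (D1) → no.
That gives 2 matching atoms.

2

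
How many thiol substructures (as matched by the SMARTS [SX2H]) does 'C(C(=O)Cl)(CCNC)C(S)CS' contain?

2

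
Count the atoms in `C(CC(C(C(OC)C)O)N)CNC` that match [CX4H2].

3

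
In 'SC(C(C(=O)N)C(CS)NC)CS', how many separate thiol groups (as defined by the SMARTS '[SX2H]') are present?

[SX2H] is the SMARTS for a thiol: an aliphatic sulfur with two connections, one being H.
The molecule carries 3 separate instances of a thiol (-SH) meeting every constraint; each maps to a distinct set of atoms, giving 3 matches.

3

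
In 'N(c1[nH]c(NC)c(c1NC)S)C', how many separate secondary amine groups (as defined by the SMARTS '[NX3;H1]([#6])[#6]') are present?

[NX3;H1]([#6])[#6] is the SMARTS for a secondary amine: a trivalent nitrogen with one H, bonded to two carbons.
The molecule carries 3 separate instances of an N-methylamino group (-NHCH3) meeting every constraint; each maps to a distinct set of atoms, giving 3 matches.

3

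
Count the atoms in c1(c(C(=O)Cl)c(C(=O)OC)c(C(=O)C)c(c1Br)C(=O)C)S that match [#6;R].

The query [#6;R] means: carbon that is part of a ring.
Check the 21 heavy atoms by environment: 6× c (aromatic, in 6-ring) → match; 7× C (acyclic) → no; 5× O (acyclic) → no; 1× Cl (acyclic) → no; 1× Br (acyclic) → no; 1× S (acyclic) → no.
That gives 6 matching atoms.

6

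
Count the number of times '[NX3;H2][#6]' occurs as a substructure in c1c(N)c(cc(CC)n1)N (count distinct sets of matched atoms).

[NX3;H2][#6] is the SMARTS for a primary amine: a trivalent nitrogen with two H attached to carbon.
The molecule carries 2 separate instances of a primary amino group (-NH2) meeting every constraint; each maps to a distinct set of atoms, giving 2 matches.

2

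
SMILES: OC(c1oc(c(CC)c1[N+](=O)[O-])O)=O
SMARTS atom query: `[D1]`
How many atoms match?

6

Check the 14 heavy atoms by environment: 1× o (aromatic, D2) → no; 4× c (aromatic, D3) → no; 1× C (D3) → no; 4× O (D1) → match; 1× C (D2) → no; 1× C (D1) → match; 1× N (charge +1, D3) → no; 1× O (charge -1, D1) → match.
Summing the matching environments: 4 + 1 + 1 = 6 matching atoms.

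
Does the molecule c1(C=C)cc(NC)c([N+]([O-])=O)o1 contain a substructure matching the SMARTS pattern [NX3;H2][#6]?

No

The pattern [NX3;H2][#6] describes a trivalent nitrogen with two H attached to carbon — a primary amine.
The closest candidate here is a nitro group (-[N+](=O)[O-]), but the nitrogen is [N+] with no H, not NX3H2. No other fragment satisfies the full query, so there is no match.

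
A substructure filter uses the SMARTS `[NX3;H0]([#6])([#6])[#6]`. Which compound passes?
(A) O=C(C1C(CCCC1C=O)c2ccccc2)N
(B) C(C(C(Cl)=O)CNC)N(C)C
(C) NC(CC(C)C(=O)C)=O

B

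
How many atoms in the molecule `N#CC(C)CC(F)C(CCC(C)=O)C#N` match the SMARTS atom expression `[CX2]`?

The query [CX2] means: C with X2: aliphatic carbon with exactly 2 total connections.
Check the 15 heavy atoms by environment: 8× C (X4) → no; 2× C (X2) → match; 2× N (X1) → no; 1× C (X3) → no; 1× O (X1) → no; 1× F (X1) → no.
That gives 2 matching atoms.

2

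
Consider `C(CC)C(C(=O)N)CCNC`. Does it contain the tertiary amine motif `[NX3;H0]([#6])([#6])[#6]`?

The pattern [NX3;H0]([#6])([#6])[#6] describes a trivalent nitrogen with no H, bonded to three carbons — a tertiary amine.
The closest candidate here is an N-methylamino group (-NHCH3), but the nitrogen still has one H (H1), not H0. No other fragment satisfies the full query, so there is no match.

No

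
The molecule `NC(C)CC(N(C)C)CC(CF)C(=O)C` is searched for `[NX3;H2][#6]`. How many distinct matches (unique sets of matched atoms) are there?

[NX3;H2][#6] is the SMARTS for a primary amine: a trivalent nitrogen with two H attached to carbon.
Exactly one fragment in the molecule meets all constraints, giving 1 match.

1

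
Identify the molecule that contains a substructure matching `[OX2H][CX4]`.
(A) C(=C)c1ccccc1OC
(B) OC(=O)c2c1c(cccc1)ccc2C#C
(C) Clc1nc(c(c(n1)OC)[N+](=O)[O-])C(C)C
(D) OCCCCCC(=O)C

D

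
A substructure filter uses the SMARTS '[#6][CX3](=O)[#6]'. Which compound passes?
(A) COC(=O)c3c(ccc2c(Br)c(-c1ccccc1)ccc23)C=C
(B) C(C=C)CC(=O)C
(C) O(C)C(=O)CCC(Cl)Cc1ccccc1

B

[#6][CX3](=O)[#6] describes a carbonyl carbon (no H) flanked by two carbons (a ketone).
(A) has a methyl-ester group (-C(=O)OCH3) but one neighbour of the carbonyl carbon is O, not C.
(B) contains an acetyl/ketone group (-C(=O)CH3), which satisfies every atom and bond constraint.
(C) has a methyl-ester group (-C(=O)OCH3) but one neighbour of the carbonyl carbon is O, not C.
So the answer is (B).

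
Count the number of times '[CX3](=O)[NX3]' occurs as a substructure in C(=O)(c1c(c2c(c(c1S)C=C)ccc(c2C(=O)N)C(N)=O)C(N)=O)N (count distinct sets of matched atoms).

[CX3](=O)[NX3] is the SMARTS for an amide: a carbonyl carbon bonded to a trivalent nitrogen.
The molecule carries 4 separate instances of a primary amide (-C(=O)NH2) meeting every constraint; each maps to a distinct set of atoms, giving 4 matches.

4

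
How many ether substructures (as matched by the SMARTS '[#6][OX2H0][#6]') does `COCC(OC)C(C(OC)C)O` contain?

[#6][OX2H0][#6] is the SMARTS for an ether: an aliphatic oxygen bridging two carbons with no H on the oxygen.
The molecule carries 3 separate instances of a methoxy ether (-OCH3) meeting every constraint; each maps to a distinct set of atoms, giving 3 matches.

3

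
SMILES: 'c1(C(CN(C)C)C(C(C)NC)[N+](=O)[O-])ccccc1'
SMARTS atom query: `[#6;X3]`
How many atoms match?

The query [#6;X3] means: any carbon (aromatic or not) with three total connections.
Check the 19 heavy atoms by environment: 8× C (X4) → no; 6× c (aromatic, X3) → match; 1× N (charge +1, X3) → no; 1× O (charge -1, X1) → no; 1× O (X1) → no; 2× N (X3) → no.
That gives 6 matching atoms.

6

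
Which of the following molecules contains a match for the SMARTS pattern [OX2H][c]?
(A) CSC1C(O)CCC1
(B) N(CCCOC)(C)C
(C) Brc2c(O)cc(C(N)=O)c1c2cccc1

[OX2H][c] describes a hydroxyl oxygen attached to an aromatic carbon (a phenol).
(A) has a hydroxyl group (-OH) but the -OH is on an aliphatic carbon, not an aromatic c.
(B) has a methoxy ether (-OCH3) but the oxygen has H0, not H1.
(C) contains a hydroxyl group (-OH), which satisfies every atom and bond constraint.
So the answer is (C).

C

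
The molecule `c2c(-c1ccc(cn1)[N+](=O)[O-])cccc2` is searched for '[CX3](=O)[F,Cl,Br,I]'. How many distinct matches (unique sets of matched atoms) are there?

[CX3](=O)[F,Cl,Br,I] is the SMARTS for an acyl halide: a carbonyl carbon bonded to a halogen.
No fragment in the molecule satisfies every constraint, giving 0 matches.

0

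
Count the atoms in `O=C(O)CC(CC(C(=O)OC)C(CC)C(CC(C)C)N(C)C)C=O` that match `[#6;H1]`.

6

The query [#6;H1] means: any carbon bearing exactly one hydrogen.
Check the 24 heavy atoms by environment: 4× C (H2) → no; 6× C (H1) → match; 6× C (H3) → no; 1× N (H0) → no; 2× C (H0) → no; 4× O (H0) → no; 1× O (H1) → no.
That gives 6 matching atoms.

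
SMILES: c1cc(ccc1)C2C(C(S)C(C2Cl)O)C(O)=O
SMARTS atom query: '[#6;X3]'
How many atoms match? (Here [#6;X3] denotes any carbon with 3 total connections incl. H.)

7

The query [#6;X3] means: any carbon (aromatic or not) with three total connections.
Check the 17 heavy atoms by environment: 5× C (X4) → no; 2× O (X2) → no; 1× S (X2) → no; 1× Cl (X1) → no; 6× c (aromatic, X3) → match; 1× C (X3) → match; 1× O (X1) → no.
Summing the matching environments: 6 + 1 = 7 matching atoms.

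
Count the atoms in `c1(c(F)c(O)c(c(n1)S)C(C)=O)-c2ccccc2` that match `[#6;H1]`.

5

Check the 18 heavy atoms by environment: 1× n (aromatic, H0) → no; 6× c (aromatic, H0) → no; 1× O (H1) → no; 1× C (H0) → no; 1× O (H0) → no; 1× C (H3) → no; 5× c (aromatic, H1) → match; 1× F (H0) → no; 1× S (H1) → no.
That gives 5 matching atoms.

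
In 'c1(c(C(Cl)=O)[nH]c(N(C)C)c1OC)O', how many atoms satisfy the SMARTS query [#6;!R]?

4

The query [#6;!R] means: carbon not in any ring.
Check the 14 heavy atoms by environment: 1× n (aromatic, in 5-ring) → no; 4× c (aromatic, in 5-ring) → no; 1× N (acyclic) → no; 4× C (acyclic) → match; 3× O (acyclic) → no; 1× Cl (acyclic) → no.
That gives 4 matching atoms.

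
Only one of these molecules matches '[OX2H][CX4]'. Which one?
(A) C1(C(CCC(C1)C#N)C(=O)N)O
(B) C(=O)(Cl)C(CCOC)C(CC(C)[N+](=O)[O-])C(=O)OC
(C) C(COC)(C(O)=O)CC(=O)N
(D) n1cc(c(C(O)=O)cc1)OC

[OX2H][CX4] describes a hydroxyl oxygen bound to an sp3 (X4) carbon (an aliphatic alcohol).
(A) contains a hydroxyl group (-OH), which satisfies every atom and bond constraint.
(B) has a methoxy ether (-OCH3) but the oxygen has H0 (ether), not H1.
(C) has a methoxy ether (-OCH3) but the oxygen has H0 (ether), not H1.
(D) has a carboxylic acid group (-C(=O)OH) but the -OH is on a CX3 carbonyl carbon, not a CX4 carbon.
So the answer is (A).

A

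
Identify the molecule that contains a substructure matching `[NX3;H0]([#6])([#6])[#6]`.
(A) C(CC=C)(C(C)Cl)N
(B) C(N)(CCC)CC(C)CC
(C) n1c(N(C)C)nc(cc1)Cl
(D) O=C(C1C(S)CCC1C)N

C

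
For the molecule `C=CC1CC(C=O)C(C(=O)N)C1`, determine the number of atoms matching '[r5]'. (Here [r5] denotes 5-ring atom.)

The query [r5] means: r5 matches atoms in a five-membered ring.
Check the 12 heavy atoms by environment: 5× C (in 5-ring) → match; 4× C (acyclic) → no; 2× O (acyclic) → no; 1× N (acyclic) → no.
That gives 5 matching atoms.

5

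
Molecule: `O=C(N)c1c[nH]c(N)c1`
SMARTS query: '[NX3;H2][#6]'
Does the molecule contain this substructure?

The pattern [NX3;H2][#6] describes a trivalent nitrogen with two H attached to carbon — a primary amine.
The molecule carries a primary amino group (-NH2), whose atoms satisfy every constraint of the query, so the pattern matches.

Yes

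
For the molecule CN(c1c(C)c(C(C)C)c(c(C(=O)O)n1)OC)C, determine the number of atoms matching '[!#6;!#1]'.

5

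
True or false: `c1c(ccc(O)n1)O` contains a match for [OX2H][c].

True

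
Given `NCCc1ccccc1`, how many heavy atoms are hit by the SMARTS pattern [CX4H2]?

2

Check the 9 heavy atoms by environment: 2× C (H2, X4) → match; 1× c (aromatic, H0, X3) → no; 5× c (aromatic, H1, X3) → no; 1× N (H2, X3) → no.
That gives 2 matching atoms.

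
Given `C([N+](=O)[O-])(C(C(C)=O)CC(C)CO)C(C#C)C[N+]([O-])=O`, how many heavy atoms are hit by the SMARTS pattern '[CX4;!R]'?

9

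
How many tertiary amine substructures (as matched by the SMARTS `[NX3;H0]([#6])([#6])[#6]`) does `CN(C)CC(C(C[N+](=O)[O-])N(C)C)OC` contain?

[NX3;H0]([#6])([#6])[#6] is the SMARTS for a tertiary amine: a trivalent nitrogen with no H, bonded to three carbons.
The molecule carries 2 separate instances of a dimethylamino group (-N(CH3)2) meeting every constraint; each maps to a distinct set of atoms, giving 2 matches.

2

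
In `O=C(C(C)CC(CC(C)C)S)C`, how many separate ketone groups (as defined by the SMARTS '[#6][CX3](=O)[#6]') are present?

1

[#6][CX3](=O)[#6] is the SMARTS for a ketone: a carbonyl carbon (no H) flanked by two carbons.
Exactly one fragment in the molecule meets all constraints, giving 1 match.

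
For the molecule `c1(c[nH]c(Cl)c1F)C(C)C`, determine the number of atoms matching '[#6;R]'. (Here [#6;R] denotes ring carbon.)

4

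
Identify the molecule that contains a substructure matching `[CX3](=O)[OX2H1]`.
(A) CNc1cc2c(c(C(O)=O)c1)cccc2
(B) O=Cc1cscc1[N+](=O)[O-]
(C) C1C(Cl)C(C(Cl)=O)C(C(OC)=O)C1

[CX3](=O)[OX2H1] describes an sp2 carbon double-bonded to O and single-bonded to an -OH oxygen (a carboxylic acid).
(A) contains a carboxylic acid group (-C(=O)OH), which satisfies every atom and bond constraint.
(B) has an aldehyde (-CHO) but there is no singly-bonded oxygen on the carbonyl carbon.
(C) has a methyl-ester group (-C(=O)OCH3) but the singly-bonded O has no H (OX2H0, not OX2H1).
So the answer is (A).

A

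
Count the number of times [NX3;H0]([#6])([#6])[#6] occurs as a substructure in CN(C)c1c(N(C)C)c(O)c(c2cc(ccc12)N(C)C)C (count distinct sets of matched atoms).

3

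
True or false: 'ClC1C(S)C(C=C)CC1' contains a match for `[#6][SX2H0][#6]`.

False

The pattern [#6][SX2H0][#6] describes an aliphatic sulfur bridging two carbons with no H on the sulfur — a thioether.
The closest candidate here is a thiol (-SH), but the sulfur has H1, not H0 bridging two carbons. No other fragment satisfies the full query, so there is no match.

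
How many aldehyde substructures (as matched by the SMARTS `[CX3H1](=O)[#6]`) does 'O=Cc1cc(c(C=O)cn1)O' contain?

[CX3H1](=O)[#6] is the SMARTS for an aldehyde: an sp2 carbon with one H, double-bonded to O and single-bonded to carbon.
The molecule carries 2 separate instances of an aldehyde (-CHO) meeting every constraint; each maps to a distinct set of atoms, giving 2 matches.

2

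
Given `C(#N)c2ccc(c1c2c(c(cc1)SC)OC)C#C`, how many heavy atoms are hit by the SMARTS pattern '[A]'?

The query [A] means: A matches any aliphatic (non-aromatic) heavy atom.
Check the 18 heavy atoms by environment: 10× c (aromatic) → no; 5× C → match; 1× N → match; 1× O → match; 1× S → match.
Summing the matching environments: 5 + 1 + 1 + 1 = 8 matching atoms.

8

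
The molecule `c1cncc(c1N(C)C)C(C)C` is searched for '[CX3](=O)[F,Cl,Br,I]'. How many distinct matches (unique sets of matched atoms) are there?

0

[CX3](=O)[F,Cl,Br,I] is the SMARTS for an acyl halide: a carbonyl carbon bonded to a halogen.
No fragment in the molecule satisfies every constraint, giving 0 matches.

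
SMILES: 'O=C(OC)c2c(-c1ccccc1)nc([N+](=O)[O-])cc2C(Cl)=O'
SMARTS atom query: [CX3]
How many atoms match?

Check the 22 heavy atoms by environment: 1× n (aromatic, X2) → no; 11× c (aromatic, X3) → no; 1× N (charge +1, X3) → no; 1× O (charge -1, X1) → no; 3× O (X1) → no; 2× C (X3) → match; 1× O (X2) → no; 1× C (X4) → no; 1× Cl (X1) → no.
That gives 2 matching atoms.

2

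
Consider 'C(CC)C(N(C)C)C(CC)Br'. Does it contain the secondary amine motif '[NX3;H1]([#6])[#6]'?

No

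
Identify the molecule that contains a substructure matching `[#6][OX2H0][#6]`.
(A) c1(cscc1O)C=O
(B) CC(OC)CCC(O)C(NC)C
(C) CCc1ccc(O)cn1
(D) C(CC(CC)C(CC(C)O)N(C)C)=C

B

[#6][OX2H0][#6] describes an aliphatic oxygen bridging two carbons with no H on the oxygen (an ether).
(A) has a hydroxyl group (-OH) but the oxygen has H1, not H0 bridging two carbons.
(B) contains a methoxy ether (-OCH3), which satisfies every atom and bond constraint.
(C) has a hydroxyl group (-OH) but the oxygen has H1, not H0 bridging two carbons.
(D) has a hydroxyl group (-OH) but the oxygen has H1, not H0 bridging two carbons.
So the answer is (B).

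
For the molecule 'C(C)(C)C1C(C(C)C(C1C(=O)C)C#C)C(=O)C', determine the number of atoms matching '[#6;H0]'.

3

The query [#6;H0] means: any carbon with no attached hydrogen.
Check the 17 heavy atoms by environment: 7× C (H1) → no; 5× C (H3) → no; 3× C (H0) → match; 2× O (H0) → no.
That gives 3 matching atoms.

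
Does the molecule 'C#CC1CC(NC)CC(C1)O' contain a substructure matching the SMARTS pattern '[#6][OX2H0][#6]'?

The pattern [#6][OX2H0][#6] describes an aliphatic oxygen bridging two carbons with no H on the oxygen — an ether.
The closest candidate here is a hydroxyl group (-OH), but the oxygen has H1, not H0 bridging two carbons. No other fragment satisfies the full query, so there is no match.

No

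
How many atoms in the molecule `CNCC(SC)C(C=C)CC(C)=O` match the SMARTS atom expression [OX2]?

0

Check the 13 heavy atoms by environment: 7× C (X4) → no; 3× C (X3) → no; 1× O (X1) → no; 1× N (X3) → no; 1× S (X2) → no.
No environment satisfies the query, so 0 matching atoms.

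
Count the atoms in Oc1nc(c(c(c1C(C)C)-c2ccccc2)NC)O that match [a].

Check the 19 heavy atoms by environment: 1× n (aromatic) → match; 11× c (aromatic) → match; 4× C → no; 1× N → no; 2× O → no.
Summing the matching environments: 1 + 11 = 12 matching atoms.

12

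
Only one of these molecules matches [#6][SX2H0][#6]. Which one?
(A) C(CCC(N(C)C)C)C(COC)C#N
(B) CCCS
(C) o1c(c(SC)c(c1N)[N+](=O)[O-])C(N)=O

C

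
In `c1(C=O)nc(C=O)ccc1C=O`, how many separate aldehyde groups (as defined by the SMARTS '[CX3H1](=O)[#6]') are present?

3

[CX3H1](=O)[#6] is the SMARTS for an aldehyde: an sp2 carbon with one H, double-bonded to O and single-bonded to carbon.
The molecule carries 3 separate instances of an aldehyde (-CHO) meeting every constraint; each maps to a distinct set of atoms, giving 3 matches.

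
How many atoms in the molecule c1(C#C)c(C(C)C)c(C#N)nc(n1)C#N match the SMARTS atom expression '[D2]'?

The query [D2] means: atom with exactly two heavy-atom neighbours.
Check the 15 heavy atoms by environment: 2× n (aromatic, D2) → match; 4× c (aromatic, D3) → no; 3× C (D2) → match; 3× C (D1) → no; 2× N (D1) → no; 1× C (D3) → no.
Summing the matching environments: 2 + 3 = 5 matching atoms.

5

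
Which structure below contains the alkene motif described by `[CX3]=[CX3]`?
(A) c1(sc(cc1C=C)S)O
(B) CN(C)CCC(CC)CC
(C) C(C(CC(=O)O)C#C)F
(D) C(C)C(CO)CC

A

[CX3]=[CX3] describes a non-aromatic C=C double bond between two sp2 carbons (an alkene).
(A) contains a vinyl group (-CH=CH2), which satisfies every atom and bond constraint.
(B) has an ethyl group (-CH2CH3) but its C-C bond is a single bond between CX4 carbons, not CX3=CX3.
(C) has an ethynyl group (-C#CH) but the C-C bond is a triple bond, not a double bond.
(D) has an ethyl group (-CH2CH3) but its C-C bond is a single bond between CX4 carbons, not CX3=CX3.
So the answer is (A).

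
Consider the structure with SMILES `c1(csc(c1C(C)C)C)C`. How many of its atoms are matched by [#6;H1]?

Check the 10 heavy atoms by environment: 1× s (aromatic, H0) → no; 3× c (aromatic, H0) → no; 1× c (aromatic, H1) → match; 4× C (H3) → no; 1× C (H1) → match.
Summing the matching environments: 1 + 1 = 2 matching atoms.

2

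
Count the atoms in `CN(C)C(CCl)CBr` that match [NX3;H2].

0

The query [NX3;H2] means: aliphatic N with 3 total connections, two of them H — an -NH2 nitrogen (amine or amide).
Check the 8 heavy atoms by environment: 2× C (H2, X4) → no; 1× C (H1, X4) → no; 1× N (H0, X3) → no; 2× C (H3, X4) → no; 1× Cl (H0, X1) → no; 1× Br (H0, X1) → no.
No environment satisfies the query, so 0 matching atoms.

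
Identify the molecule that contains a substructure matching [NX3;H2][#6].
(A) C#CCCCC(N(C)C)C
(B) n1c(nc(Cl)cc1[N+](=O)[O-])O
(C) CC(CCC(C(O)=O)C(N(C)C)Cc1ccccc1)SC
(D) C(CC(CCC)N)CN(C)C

D

[NX3;H2][#6] describes a trivalent nitrogen with two H attached to carbon (a primary amine).
(A) has a dimethylamino group (-N(CH3)2) but the nitrogen has H0, not H2.
(B) has a nitro group (-[N+](=O)[O-]) but the nitrogen is [N+] with no H, not NX3H2.
(C) has a dimethylamino group (-N(CH3)2) but the nitrogen has H0, not H2.
(D) contains a primary amino group (-NH2), which satisfies every atom and bond constraint.
So the answer is (D).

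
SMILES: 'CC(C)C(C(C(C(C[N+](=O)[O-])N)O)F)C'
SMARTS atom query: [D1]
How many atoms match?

Check the 15 heavy atoms by environment: 1× C (D2) → no; 5× C (D3) → no; 3× C (D1) → match; 1× N (charge +1, D3) → no; 1× O (charge -1, D1) → match; 2× O (D1) → match; 1× F (D1) → match; 1× N (D1) → match.
Summing the matching environments: 3 + 1 + 2 + 1 + 1 = 8 matching atoms.

8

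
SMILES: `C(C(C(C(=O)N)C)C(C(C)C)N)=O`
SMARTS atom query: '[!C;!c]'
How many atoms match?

4

Check the 13 heavy atoms by environment: 9× C → no; 2× O → match; 2× N → match.
Summing the matching environments: 2 + 2 = 4 matching atoms.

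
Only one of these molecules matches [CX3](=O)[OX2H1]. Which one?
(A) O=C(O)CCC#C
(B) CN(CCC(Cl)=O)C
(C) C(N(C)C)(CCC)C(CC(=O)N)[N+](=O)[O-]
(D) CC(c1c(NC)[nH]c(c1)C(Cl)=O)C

[CX3](=O)[OX2H1] describes an sp2 carbon double-bonded to O and single-bonded to an -OH oxygen (a carboxylic acid).
(A) contains a carboxylic acid group (-C(=O)OH), which satisfies every atom and bond constraint.
(B) has an acyl chloride (-C(=O)Cl) but the carbonyl is bonded to Cl, not to an -OH oxygen.
(C) has a primary amide (-C(=O)NH2) but the carbonyl is bonded to N, not to an -OH oxygen.
(D) has an acyl chloride (-C(=O)Cl) but the carbonyl is bonded to Cl, not to an -OH oxygen.
So the answer is (A).

A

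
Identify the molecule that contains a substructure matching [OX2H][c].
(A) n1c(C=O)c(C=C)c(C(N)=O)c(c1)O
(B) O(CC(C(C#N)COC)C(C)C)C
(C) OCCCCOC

[OX2H][c] describes a hydroxyl oxygen attached to an aromatic carbon (a phenol).
(A) contains a hydroxyl group (-OH), which satisfies every atom and bond constraint.
(B) has a methoxy ether (-OCH3) but the oxygen has H0, not H1.
(C) has a hydroxyl group (-OH) but the -OH is on an aliphatic carbon, not an aromatic c.
So the answer is (A).

A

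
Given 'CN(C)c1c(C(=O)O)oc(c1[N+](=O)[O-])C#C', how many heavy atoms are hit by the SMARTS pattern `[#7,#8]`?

7

The query [#7,#8] means: nitrogen or oxygen (comma = OR).
Check the 16 heavy atoms by environment: 1× o (aromatic) → match; 4× c (aromatic) → no; 5× C → no; 3× O → match; 1× N (charge +1) → match; 1× O (charge -1) → match; 1× N → match.
Summing the matching environments: 1 + 3 + 1 + 1 + 1 = 7 matching atoms.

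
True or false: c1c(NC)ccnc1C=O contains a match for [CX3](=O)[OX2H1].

False

The pattern [CX3](=O)[OX2H1] describes an sp2 carbon double-bonded to O and single-bonded to an -OH oxygen — a carboxylic acid.
The closest candidate here is an aldehyde (-CHO), but there is no singly-bonded oxygen on the carbonyl carbon. No other fragment satisfies the full query, so there is no match.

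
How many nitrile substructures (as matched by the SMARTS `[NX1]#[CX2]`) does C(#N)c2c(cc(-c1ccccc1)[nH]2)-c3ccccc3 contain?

[NX1]#[CX2] is the SMARTS for a nitrile: a nitrogen triple-bonded to a two-connected carbon.
Exactly one fragment in the molecule meets all constraints, giving 1 match.

1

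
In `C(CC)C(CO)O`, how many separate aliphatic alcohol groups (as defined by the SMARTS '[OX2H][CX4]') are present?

[OX2H][CX4] is the SMARTS for an aliphatic alcohol: a hydroxyl oxygen bound to an sp3 (X4) carbon.
The molecule carries 2 separate instances of a hydroxyl group (-OH) meeting every constraint; each maps to a distinct set of atoms, giving 2 matches.

2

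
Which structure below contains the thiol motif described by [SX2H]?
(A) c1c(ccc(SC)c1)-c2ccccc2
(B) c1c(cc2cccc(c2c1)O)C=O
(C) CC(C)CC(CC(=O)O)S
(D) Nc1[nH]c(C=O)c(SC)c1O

C

[SX2H] describes an aliphatic sulfur with two connections, one being H (a thiol).
(A) has a methylthio ether (-SCH3) but the sulfur has H0 (bonded to two carbons), not H1.
(B) has a hydroxyl group (-OH) but it is an -OH, not an -SH.
(C) contains a thiol (-SH), which satisfies every atom and bond constraint.
(D) has a hydroxyl group (-OH) but it is an -OH, not an -SH.
So the answer is (C).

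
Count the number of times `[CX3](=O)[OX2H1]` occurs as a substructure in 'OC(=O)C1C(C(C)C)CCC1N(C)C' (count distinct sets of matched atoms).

1

[CX3](=O)[OX2H1] is the SMARTS for a carboxylic acid: an sp2 carbon double-bonded to O and single-bonded to an -OH oxygen.
Exactly one fragment in the molecule meets all constraints, giving 1 match.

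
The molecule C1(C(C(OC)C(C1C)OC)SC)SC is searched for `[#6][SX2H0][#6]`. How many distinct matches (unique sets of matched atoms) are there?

2

[#6][SX2H0][#6] is the SMARTS for a thioether: an aliphatic sulfur bridging two carbons with no H on the sulfur.
The molecule carries 2 separate instances of a methylthio ether (-SCH3) meeting every constraint; each maps to a distinct set of atoms, giving 2 matches.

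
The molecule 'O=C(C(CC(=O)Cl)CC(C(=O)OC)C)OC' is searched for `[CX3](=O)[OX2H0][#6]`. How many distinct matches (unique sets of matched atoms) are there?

2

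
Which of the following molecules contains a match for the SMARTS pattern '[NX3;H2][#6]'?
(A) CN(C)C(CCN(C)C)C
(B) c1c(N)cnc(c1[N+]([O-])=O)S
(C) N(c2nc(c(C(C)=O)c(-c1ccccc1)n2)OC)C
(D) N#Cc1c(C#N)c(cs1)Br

B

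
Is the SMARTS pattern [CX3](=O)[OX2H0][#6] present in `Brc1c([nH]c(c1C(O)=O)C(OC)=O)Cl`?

Yes

The pattern [CX3](=O)[OX2H0][#6] describes a carbonyl carbon bonded to an oxygen that is itself bonded to carbon (no H on that O) — an ester.
The molecule carries a methyl-ester group (-C(=O)OCH3), whose atoms satisfy every constraint of the query, so the pattern matches.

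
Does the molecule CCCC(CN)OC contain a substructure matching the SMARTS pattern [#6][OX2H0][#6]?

Yes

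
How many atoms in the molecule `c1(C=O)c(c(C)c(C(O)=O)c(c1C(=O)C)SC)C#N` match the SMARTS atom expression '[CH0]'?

Check the 19 heavy atoms by environment: 6× c (aromatic, H0) → no; 3× C (H0) → match; 3× O (H0) → no; 1× O (H1) → no; 3× C (H3) → no; 1× S (H0) → no; 1× N (H0) → no; 1× C (H1) → no.
That gives 3 matching atoms.

3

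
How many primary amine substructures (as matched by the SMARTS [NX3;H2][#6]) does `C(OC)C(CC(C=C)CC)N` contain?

1

[NX3;H2][#6] is the SMARTS for a primary amine: a trivalent nitrogen with two H attached to carbon.
Exactly one fragment in the molecule meets all constraints, giving 1 match.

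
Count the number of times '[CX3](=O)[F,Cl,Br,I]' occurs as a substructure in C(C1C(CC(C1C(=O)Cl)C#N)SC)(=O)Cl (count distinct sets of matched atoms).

2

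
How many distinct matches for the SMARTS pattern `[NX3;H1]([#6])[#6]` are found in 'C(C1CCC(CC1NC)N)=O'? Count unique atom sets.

1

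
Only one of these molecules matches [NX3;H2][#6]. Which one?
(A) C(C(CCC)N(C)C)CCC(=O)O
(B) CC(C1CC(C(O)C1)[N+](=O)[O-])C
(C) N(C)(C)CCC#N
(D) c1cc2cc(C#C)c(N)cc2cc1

[NX3;H2][#6] describes a trivalent nitrogen with two H attached to carbon (a primary amine).
(A) has a dimethylamino group (-N(CH3)2) but the nitrogen has H0, not H2.
(B) has a nitro group (-[N+](=O)[O-]) but the nitrogen is [N+] with no H, not NX3H2.
(C) has a dimethylamino group (-N(CH3)2) but the nitrogen has H0, not H2.
(D) contains a primary amino group (-NH2), which satisfies every atom and bond constraint.
So the answer is (D).

D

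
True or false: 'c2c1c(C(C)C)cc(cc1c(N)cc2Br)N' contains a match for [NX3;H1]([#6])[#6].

The pattern [NX3;H1]([#6])[#6] describes a trivalent nitrogen with one H, bonded to two carbons — a secondary amine.
The closest candidate here is a primary amino group (-NH2), but the nitrogen has H2 and only one carbon neighbour. No other fragment satisfies the full query, so there is no match.

False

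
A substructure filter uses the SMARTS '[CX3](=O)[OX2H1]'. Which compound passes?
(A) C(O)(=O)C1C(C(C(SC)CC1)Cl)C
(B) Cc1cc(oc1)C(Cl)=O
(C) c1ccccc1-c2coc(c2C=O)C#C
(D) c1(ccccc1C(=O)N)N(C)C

[CX3](=O)[OX2H1] describes an sp2 carbon double-bonded to O and single-bonded to an -OH oxygen (a carboxylic acid).
(A) contains a carboxylic acid group (-C(=O)OH), which satisfies every atom and bond constraint.
(B) has an acyl chloride (-C(=O)Cl) but the carbonyl is bonded to Cl, not to an -OH oxygen.
(C) has an aldehyde (-CHO) but there is no singly-bonded oxygen on the carbonyl carbon.
(D) has a primary amide (-C(=O)NH2) but the carbonyl is bonded to N, not to an -OH oxygen.
So the answer is (A).

A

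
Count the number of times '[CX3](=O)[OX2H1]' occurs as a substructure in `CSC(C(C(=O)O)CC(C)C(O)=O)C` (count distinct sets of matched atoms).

[CX3](=O)[OX2H1] is the SMARTS for a carboxylic acid: an sp2 carbon double-bonded to O and single-bonded to an -OH oxygen.
The molecule carries 2 separate instances of a carboxylic acid group (-C(=O)OH) meeting every constraint; each maps to a distinct set of atoms, giving 2 matches.

2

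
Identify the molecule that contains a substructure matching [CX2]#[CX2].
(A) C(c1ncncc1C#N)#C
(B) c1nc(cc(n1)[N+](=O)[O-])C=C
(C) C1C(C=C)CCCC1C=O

A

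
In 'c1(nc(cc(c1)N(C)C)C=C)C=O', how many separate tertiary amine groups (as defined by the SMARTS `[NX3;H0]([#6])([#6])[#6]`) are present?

[NX3;H0]([#6])([#6])[#6] is the SMARTS for a tertiary amine: a trivalent nitrogen with no H, bonded to three carbons.
Exactly one fragment in the molecule meets all constraints, giving 1 match.

1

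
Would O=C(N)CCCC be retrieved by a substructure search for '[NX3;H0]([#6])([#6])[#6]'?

The pattern [NX3;H0]([#6])([#6])[#6] describes a trivalent nitrogen with no H, bonded to three carbons — a tertiary amine.
The closest candidate here is a primary amide (-C(=O)NH2), but the amide nitrogen has H2 and only one carbon neighbour. No other fragment satisfies the full query, so there is no match.

No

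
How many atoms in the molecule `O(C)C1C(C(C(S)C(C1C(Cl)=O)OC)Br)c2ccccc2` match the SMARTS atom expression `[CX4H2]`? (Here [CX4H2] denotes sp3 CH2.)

0

The query [CX4H2] means: sp3 carbon (X4) with exactly two hydrogens.
Check the 21 heavy atoms by environment: 6× C (H1, X4) → no; 1× S (H1, X2) → no; 2× O (H0, X2) → no; 2× C (H3, X4) → no; 1× Br (H0, X1) → no; 1× c (aromatic, H0, X3) → no; 5× c (aromatic, H1, X3) → no; 1× C (H0, X3) → no; 1× O (H0, X1) → no; 1× Cl (H0, X1) → no.
No environment satisfies the query, so 0 matching atoms.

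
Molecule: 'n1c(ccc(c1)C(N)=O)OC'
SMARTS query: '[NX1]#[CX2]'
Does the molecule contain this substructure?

No

The pattern [NX1]#[CX2] describes a nitrogen triple-bonded to a two-connected carbon — a nitrile.
The closest candidate here is a primary amide (-C(=O)NH2), but the nitrogen is NX3, not NX1. No other fragment satisfies the full query, so there is no match.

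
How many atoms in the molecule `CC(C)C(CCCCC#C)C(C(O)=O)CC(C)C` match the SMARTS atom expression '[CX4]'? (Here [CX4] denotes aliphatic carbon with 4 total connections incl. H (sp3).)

The query [CX4] means: C with X4: aliphatic carbon with exactly 4 total connections (bonds + H).
Check the 18 heavy atoms by environment: 13× C (X4) → match; 1× C (X3) → no; 1× O (X1) → no; 1× O (X2) → no; 2× C (X2) → no.
That gives 13 matching atoms.

13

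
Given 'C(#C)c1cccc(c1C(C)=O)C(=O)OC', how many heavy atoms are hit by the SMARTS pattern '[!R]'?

9

The query [!R] means: !R matches any atom not in a ring.
Check the 15 heavy atoms by environment: 6× c (aromatic, in 6-ring) → no; 6× C (acyclic) → match; 3× O (acyclic) → match.
Summing the matching environments: 6 + 3 = 9 matching atoms.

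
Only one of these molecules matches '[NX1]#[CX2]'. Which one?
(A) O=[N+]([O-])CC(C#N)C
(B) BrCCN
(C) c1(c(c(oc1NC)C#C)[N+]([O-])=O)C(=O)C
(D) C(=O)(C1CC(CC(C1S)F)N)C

A

[NX1]#[CX2] describes a nitrogen triple-bonded to a two-connected carbon (a nitrile).
(A) contains a nitrile (-C#N), which satisfies every atom and bond constraint.
(B) has a primary amino group (-NH2) but the nitrogen is NX3 (three connections), not NX1 triple-bonded.
(C) has a nitro group (-[N+](=O)[O-]) but there is no C#N triple bond.
(D) has a primary amino group (-NH2) but the nitrogen is NX3 (three connections), not NX1 triple-bonded.
So the answer is (A).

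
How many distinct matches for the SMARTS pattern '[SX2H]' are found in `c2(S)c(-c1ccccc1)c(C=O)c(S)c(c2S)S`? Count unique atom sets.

4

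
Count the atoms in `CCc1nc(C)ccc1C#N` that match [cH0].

3

The query [cH0] means: aromatic carbon with no attached hydrogen (substituted or ring-fusion).
Check the 11 heavy atoms by environment: 1× n (aromatic, H0) → no; 3× c (aromatic, H0) → match; 2× c (aromatic, H1) → no; 1× C (H0) → no; 1× N (H0) → no; 2× C (H3) → no; 1× C (H2) → no.
That gives 3 matching atoms.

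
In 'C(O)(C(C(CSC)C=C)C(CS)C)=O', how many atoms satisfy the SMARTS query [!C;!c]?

The query [!C;!c] means: neither aliphatic nor aromatic carbon — same as [!#6].
Check the 14 heavy atoms by environment: 10× C → no; 2× S → match; 2× O → match.
Summing the matching environments: 2 + 2 = 4 matching atoms.

4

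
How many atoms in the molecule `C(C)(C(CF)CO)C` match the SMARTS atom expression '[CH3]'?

2

The query [CH3] means: aliphatic carbon with exactly three hydrogens.
Check the 8 heavy atoms by environment: 2× C (H2) → no; 2× C (H1) → no; 1× O (H1) → no; 1× F (H0) → no; 2× C (H3) → match.
That gives 2 matching atoms.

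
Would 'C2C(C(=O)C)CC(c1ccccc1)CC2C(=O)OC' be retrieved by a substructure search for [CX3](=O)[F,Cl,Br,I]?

The pattern [CX3](=O)[F,Cl,Br,I] describes a carbonyl carbon bonded to a halogen — an acyl halide.
The closest candidate here is a methyl-ester group (-C(=O)OCH3), but the carbonyl is bonded to -O-C, not to a halogen. No other fragment satisfies the full query, so there is no match.

No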